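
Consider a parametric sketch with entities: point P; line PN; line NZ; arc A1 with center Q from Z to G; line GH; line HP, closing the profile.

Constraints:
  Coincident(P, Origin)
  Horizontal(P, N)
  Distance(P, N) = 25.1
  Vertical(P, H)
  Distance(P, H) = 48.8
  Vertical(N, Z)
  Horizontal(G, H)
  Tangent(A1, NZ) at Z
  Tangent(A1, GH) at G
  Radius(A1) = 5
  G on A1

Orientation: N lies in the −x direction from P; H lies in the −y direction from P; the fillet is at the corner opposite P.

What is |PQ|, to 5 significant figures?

48.192

P is at the origin; PN is horizontal with |PN| = 25.1 and N on the −x side, so N = (-25.100, 0.0000). P and H share the same x with |PH| = 48.8 and H on the −y side, so H = (0.0000, -48.800). The virtual corner opposite P is at (-25.100, -48.800). The tangent condition forces QZ to be normal to NZ and tangency of A1 to GH means the radius QG is perpendicular to GH, with radius 5.0, so the center Q sits 5.0 in from both sides at Q = (-20.100, -43.800). Then |PQ| = |Q − P| = 48.192.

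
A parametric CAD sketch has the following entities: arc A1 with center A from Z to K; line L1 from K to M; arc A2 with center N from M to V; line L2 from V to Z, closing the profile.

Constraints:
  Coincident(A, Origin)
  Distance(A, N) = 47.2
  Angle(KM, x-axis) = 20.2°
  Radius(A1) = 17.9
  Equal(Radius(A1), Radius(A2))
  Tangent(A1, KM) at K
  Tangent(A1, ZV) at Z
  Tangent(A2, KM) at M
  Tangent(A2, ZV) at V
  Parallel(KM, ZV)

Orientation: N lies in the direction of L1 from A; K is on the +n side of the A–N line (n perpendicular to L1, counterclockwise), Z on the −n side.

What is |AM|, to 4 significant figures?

50.48

The slot axis is L1's direction at 20.2°, so u = (cos 20.2°, sin 20.2°) = (0.9385, 0.3453) and n = (−sin 20.2°, cos 20.2°) = (-0.3453, 0.9385). A is at the origin and N lies 47.2 along u from A, so N = 47.2·u = (44.30, 16.30). Tangency of A1 to both parallel lines with radius 17.9 puts K and Z at A ± 17.9·n: K = (-6.181, 16.80), Z = (6.181, -16.80). Equal radii place M and V the same way about N: M = N + 17.9·n = (38.12, 33.10), V = N − 17.9·n = (50.48, -0.5010). Then |AM| = |M − A| = 50.48.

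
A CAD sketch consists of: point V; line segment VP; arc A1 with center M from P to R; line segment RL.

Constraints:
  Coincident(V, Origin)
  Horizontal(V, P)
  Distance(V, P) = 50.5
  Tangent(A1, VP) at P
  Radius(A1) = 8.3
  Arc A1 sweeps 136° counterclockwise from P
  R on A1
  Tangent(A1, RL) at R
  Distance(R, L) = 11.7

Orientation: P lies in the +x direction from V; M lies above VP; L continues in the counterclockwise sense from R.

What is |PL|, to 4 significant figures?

22.55

On A1, P sits at bearing -90° from M; a 136° counterclockwise sweep puts R at bearing 46°, so R = M + 8.3·(cos 46°, sin 46°) = (56.27, 14.27). The tangent condition forces MR to be normal to RL, so RL runs along (−sin 46°, cos 46°); with |RL| = 11.7, L = (47.85, 22.40). Then |PL| = |L − P| = 22.55.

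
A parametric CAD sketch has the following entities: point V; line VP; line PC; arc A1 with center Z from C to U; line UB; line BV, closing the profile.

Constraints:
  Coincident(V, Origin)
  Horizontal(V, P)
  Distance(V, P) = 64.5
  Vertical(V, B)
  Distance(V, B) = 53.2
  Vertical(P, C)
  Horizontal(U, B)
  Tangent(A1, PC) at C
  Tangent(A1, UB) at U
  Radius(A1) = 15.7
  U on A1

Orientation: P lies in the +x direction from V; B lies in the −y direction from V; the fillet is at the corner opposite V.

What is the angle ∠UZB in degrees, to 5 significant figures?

72.166°

V is at the origin; VP is horizontal with |VP| = 64.5 and P on the +x side, so P = (64.500, 0.0000). VB is vertical with |VB| = 53.2 and B on the −y side, so B = (0.0000, -53.200). The virtual corner opposite V is at (64.500, -53.200). A1 meets PC tangentially, so ZC is at right angles to PC and A1 meets UB tangentially, so ZU is at right angles to UB, with radius 15.7, so the center Z sits 15.7 in from both sides at Z = (48.800, -37.500). That places the tangent points at C = (64.500, -37.500) on PC and U = (48.800, -53.200) on UB. Then cos ∠UZB = ZU·ZB / (|ZU||ZB|), giving 72.166°.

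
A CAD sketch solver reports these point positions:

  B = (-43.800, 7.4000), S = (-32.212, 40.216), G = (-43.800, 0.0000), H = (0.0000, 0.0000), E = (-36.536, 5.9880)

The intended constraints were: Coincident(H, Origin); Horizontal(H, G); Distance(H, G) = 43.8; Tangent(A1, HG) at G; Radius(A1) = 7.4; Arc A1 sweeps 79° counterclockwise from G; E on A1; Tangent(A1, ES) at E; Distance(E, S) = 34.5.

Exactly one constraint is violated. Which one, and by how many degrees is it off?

Tangent(A1, ES) at E — off by 3.80°.

H = (0.00, 0.00) ✓; H.y = 0.00, G.y = 0.00 ✓; |HG| = 43.80 ✓; ∠(BG, GH) = 90.00° ✓; |BG| = 7.400 ✓; bearing(B→E) − bearing(B→G) = 79.00° ✓; |BE| = 7.400 ✓; ∠(BE, ES) = 86.20° ✗; |ES| = 34.50 ✓.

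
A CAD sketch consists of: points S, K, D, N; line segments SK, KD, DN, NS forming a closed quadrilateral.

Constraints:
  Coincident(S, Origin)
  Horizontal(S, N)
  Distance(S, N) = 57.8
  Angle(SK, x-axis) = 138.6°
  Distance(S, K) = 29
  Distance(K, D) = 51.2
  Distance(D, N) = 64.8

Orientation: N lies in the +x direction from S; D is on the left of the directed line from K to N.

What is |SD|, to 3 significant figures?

54.4

S is at the origin; SN is horizontal with |SN| = 57.8 and N in +x, so N = (57.8, 0). SK runs at 138.6° with |SK| = 29.0, so K = (-21.8, 19.2). D is determined by |KD| = 51.2 and |DN| = 64.8 together: it lies at the intersection of circle(K, 51.2) and circle(N, 64.8). With |KN| = 81.8, the foot of the radical line on KN is 31.3 from K and the perpendicular offset is √(51.2² − 31.3²) = 40.5. Taking the left-of-KN solution: D = (18.2, 51.3).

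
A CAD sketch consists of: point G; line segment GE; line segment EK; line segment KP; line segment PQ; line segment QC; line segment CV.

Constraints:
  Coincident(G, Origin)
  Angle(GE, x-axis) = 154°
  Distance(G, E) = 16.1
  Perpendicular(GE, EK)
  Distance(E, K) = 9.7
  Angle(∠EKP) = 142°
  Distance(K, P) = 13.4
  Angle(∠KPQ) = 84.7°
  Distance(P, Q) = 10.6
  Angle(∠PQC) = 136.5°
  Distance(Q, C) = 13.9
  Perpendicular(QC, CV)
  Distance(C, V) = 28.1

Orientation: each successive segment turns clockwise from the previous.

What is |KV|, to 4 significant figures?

16.61

G is at the origin; GE runs at 154.0° with length 16.1, so E = (-14.47, 7.058). GE ⟂ EK, so EK runs at 64.00°; with |EK| = 9.7, K = (-10.22, 15.78). ∠EKP = 142.0° gives KP at 26.00° from the x-axis; with |KP| = 13.4, P = (1.825, 21.65). ∠KPQ = 84.7° gives PQ at -69.30° from the x-axis; with |PQ| = 10.6, Q = (5.572, 11.73). ∠PQC = 136.5° gives QC at -112.8° from the x-axis; with |QC| = 13.9, C = (0.1858, -1.079). QC is perpendicular to CV, so CV runs at 157.2°; with |CV| = 28.1, V = (-25.72, 9.810). Then |KV| = |V − K| = 16.61.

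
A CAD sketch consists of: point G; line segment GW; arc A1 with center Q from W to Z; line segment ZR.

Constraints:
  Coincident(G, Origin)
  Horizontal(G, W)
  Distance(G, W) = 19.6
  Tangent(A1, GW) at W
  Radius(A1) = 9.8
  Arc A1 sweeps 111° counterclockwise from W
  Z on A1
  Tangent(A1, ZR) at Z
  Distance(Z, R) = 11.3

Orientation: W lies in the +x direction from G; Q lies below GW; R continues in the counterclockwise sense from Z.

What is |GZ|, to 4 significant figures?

16.92

G is at the origin; G and W share the same y with |GW| = 19.6 and W on the +x side, so W = (19.60, 0.000). Since A1 is tangent to GW there, QW ⟂ GW, so Q = W + (0, -9.8) = (19.60, -9.800). On A1, W sits at bearing 90° from Q; a 111° counterclockwise sweep puts Z at bearing 201°, so Z = Q + 9.8·(cos 201°, sin 201°) = (10.45, -13.31). Then |GZ| = |Z − G| = 16.92.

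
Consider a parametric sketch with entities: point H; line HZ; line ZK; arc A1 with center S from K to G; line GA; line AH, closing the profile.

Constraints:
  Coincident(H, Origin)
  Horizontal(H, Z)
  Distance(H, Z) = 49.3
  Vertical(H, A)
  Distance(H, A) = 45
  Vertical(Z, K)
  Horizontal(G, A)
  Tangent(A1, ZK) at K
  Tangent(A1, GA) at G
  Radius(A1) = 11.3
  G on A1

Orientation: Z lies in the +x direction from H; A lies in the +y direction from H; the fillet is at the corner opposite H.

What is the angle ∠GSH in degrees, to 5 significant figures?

131.57°

H is at the origin; HZ is horizontal with |HZ| = 49.3 and Z on the +x side, so Z = (49.300, 0.0000). HA is vertical with |HA| = 45.0 and A on the +y side, so A = (0.0000, 45.000). The virtual corner opposite H is at (49.300, 45.000). Since A1 is tangent to ZK there, SK ⟂ ZK and since A1 is tangent to GA there, SG ⟂ GA, with radius 11.3, so the center S sits 11.3 in from both sides at S = (38.000, 33.700). That places the tangent points at K = (49.300, 33.700) on ZK and G = (38.000, 45.000) on GA. Then cos ∠GSH = SG·SH / (|SG||SH|), giving 131.57°.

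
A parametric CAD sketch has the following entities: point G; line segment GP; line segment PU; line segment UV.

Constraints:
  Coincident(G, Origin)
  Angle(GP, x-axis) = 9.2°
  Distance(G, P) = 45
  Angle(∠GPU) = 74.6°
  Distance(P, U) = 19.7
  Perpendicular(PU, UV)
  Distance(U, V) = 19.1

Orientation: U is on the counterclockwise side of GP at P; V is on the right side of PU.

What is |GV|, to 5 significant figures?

62.963

G is at the origin; GP runs at 9.2° with length 45.0, so P = 45.0·(cos 9.2°, sin 9.2°) = (44.421, 7.1947). ∠GPU = 74.6°, so PU runs at 9.2° + (180° − 74.6°) = 114.60° from the x-axis; with |PU| = 19.7, U = P + 19.7·(cos 114.60°, sin 114.60°) = (36.220, 25.107). PU ⟂ UV; with |UV| = 19.1 on the right of PU, V = U + 19.1·(0.90924, 0.41628) = (53.587, 33.058). Then |GV| = |V − G| = 62.963.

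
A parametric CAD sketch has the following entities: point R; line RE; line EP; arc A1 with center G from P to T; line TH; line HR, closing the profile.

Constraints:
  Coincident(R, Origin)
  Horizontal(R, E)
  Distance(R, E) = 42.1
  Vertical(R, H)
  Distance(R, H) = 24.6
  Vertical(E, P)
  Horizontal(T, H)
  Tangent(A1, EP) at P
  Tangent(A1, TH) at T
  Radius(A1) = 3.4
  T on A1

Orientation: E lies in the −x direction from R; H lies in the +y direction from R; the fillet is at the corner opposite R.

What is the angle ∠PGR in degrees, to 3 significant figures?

151°

The virtual corner opposite R is at (-42.1, 24.6). Since A1 is tangent to EP there, GP ⟂ EP and the tangent condition forces GT to be normal to TH, with radius 3.4, so the center G sits 3.4 in from both sides at G = (-38.7, 21.2). That places the tangent points at P = (-42.1, 21.2) on EP and T = (-38.7, 24.6) on TH. Then cos ∠PGR = GP·GR / (|GP||GR|), giving 151°.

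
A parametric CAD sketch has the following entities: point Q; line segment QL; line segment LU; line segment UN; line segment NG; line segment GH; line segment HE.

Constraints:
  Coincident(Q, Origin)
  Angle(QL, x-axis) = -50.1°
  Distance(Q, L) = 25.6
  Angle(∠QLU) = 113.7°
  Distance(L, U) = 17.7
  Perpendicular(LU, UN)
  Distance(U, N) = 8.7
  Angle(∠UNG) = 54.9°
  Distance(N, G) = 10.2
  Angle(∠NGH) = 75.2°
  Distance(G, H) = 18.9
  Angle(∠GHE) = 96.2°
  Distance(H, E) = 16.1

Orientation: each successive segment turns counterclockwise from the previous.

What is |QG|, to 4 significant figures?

28.47

LU is perpendicular to UN, so UN runs at 106.2°; with |UN| = 8.7, N = (30.99, -6.347). ∠UNG = 54.9° gives NG at -128.7° from the x-axis; with |NG| = 10.2, G = (24.61, -14.31). Then |QG| = |G − Q| = 28.47.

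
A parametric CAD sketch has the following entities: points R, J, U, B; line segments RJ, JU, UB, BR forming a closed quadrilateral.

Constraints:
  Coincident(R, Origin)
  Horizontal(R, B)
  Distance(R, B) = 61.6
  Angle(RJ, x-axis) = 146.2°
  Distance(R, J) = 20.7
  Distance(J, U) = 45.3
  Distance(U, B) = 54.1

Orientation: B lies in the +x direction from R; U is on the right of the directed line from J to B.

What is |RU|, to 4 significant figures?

25.91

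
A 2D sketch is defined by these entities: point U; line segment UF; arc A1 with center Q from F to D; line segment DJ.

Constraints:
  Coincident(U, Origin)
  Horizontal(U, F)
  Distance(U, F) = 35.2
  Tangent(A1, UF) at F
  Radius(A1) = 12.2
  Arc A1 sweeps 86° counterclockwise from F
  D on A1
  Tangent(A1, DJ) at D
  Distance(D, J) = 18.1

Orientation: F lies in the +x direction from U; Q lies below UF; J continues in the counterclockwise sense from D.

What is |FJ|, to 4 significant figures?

32.33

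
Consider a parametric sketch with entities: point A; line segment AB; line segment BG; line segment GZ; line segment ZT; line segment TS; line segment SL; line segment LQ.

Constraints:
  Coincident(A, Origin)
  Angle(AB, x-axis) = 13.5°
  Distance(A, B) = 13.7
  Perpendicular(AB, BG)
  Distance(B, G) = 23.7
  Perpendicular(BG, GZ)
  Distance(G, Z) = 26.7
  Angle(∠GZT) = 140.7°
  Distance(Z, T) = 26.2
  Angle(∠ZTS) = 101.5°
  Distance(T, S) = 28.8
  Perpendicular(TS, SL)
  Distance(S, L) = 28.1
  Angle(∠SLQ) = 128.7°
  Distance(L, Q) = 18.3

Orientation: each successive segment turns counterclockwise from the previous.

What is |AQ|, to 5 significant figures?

15.272

A is at the origin; AB runs at 13.5° with length 13.7, so B = (13.321, 3.1982). AB is perpendicular to BG, so BG runs at 103.50°; with |BG| = 23.7, G = (7.7888, 26.243). The perpendicularity gives GZ at right angles to BG, so GZ runs at -166.50°; with |GZ| = 26.7, Z = (-18.173, 20.010). ∠GZT = 140.7° gives ZT at -127.20° from the x-axis; with |ZT| = 26.2, T = (-34.014, -0.85871). ∠ZTS = 101.5° gives TS at -48.700° from the x-axis; with |TS| = 28.8, S = (-15.006, -22.495). The perpendicularity gives SL at right angles to TS, so SL runs at 41.300°; with |SL| = 28.1, L = (6.1046, -3.9491). ∠SLQ = 128.7° gives LQ at 92.600° from the x-axis; with |LQ| = 18.3, Q = (5.2745, 14.332). Then |AQ| = |Q − A| = 15.272.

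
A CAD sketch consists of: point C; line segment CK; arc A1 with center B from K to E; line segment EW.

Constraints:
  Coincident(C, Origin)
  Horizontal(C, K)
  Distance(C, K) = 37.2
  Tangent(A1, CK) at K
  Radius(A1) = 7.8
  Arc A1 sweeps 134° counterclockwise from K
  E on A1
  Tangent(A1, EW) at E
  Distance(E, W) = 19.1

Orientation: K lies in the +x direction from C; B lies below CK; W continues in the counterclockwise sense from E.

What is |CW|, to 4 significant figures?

52.33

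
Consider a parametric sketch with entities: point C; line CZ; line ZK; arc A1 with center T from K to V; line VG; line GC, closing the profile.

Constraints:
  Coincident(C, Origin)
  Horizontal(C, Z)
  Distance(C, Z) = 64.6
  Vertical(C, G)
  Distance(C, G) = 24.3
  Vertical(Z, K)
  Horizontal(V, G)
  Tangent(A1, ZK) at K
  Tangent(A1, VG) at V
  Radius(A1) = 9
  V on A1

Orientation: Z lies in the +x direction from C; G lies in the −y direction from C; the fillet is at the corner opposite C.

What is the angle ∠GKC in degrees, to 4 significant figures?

21.26°

C is at the origin; C and Z share the same y with |CZ| = 64.6 and Z on the +x side, so Z = (64.60, 0.000). CG is vertical with |CG| = 24.3 and G on the −y side, so G = (0.000, -24.30). The virtual corner opposite C is at (64.60, -24.30). Since A1 is tangent to ZK there, TK ⟂ ZK and the tangent condition forces TV to be normal to VG, with radius 9.0, so the center T sits 9.0 in from both sides at T = (55.60, -15.30). That places the tangent points at K = (64.60, -15.30) on ZK and V = (55.60, -24.30) on VG. Then cos ∠GKC = KG·KC / (|KG||KC|), giving 21.26°.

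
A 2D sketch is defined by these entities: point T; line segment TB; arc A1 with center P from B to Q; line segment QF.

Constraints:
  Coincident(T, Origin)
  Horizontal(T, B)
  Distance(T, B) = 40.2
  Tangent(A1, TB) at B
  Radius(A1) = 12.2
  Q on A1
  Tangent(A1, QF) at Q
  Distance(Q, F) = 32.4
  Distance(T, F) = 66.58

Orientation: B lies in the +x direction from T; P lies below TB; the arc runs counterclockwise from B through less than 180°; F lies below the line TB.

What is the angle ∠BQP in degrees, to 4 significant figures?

27.95°

Checks: |PQ| = 12.20 ✓; ∠(PQ, QF) = 90.00° ✓; |QF| = 32.40 ✓; |TF| = 66.58 ✓.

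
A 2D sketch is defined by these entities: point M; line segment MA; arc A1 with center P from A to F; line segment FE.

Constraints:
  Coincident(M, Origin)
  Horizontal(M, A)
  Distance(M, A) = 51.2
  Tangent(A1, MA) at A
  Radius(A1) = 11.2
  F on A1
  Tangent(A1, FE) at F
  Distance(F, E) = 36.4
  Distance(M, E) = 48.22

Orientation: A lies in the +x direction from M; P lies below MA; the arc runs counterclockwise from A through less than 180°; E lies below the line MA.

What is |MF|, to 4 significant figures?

41.47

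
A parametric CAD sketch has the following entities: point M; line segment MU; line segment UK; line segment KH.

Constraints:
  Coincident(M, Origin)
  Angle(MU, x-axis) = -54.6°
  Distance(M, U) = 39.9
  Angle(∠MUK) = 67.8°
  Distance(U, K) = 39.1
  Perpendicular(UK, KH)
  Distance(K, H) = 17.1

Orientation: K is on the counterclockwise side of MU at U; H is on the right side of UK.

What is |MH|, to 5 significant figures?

59.142

M is at the origin; MU runs at -54.6° with length 39.9, so U = 39.9·(cos -54.6°, sin -54.6°) = (23.113, -32.524). ∠MUK = 67.8°, so UK runs at -54.6° + (180° − 67.8°) = 57.600° from the x-axis; with |UK| = 39.1, K = U + 39.1·(cos 57.600°, sin 57.600°) = (44.064, 0.48962). UK is perpendicular to KH; with |KH| = 17.1 on the right of UK, H = K + 17.1·(0.84433, -0.53583) = (58.502, -8.6730). Then |MH| = |H − M| = 59.142.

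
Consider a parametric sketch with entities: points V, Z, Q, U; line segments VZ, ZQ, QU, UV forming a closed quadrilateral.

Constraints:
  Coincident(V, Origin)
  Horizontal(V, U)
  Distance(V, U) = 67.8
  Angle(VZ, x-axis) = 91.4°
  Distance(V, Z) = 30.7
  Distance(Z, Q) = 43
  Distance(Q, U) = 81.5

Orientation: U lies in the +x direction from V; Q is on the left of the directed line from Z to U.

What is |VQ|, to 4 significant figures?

70.74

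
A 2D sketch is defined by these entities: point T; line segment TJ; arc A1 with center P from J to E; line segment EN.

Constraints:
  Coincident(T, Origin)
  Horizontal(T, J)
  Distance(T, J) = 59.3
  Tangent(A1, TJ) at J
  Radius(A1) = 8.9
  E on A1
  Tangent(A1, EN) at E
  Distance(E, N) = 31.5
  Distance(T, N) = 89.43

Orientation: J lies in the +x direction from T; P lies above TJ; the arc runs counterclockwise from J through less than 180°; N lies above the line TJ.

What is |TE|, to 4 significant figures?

66.82

Checks: |PE| = 8.900 ✓; ∠(PE, EN) = 90.00° ✓; |EN| = 31.50 ✓; |TN| = 89.43 ✓.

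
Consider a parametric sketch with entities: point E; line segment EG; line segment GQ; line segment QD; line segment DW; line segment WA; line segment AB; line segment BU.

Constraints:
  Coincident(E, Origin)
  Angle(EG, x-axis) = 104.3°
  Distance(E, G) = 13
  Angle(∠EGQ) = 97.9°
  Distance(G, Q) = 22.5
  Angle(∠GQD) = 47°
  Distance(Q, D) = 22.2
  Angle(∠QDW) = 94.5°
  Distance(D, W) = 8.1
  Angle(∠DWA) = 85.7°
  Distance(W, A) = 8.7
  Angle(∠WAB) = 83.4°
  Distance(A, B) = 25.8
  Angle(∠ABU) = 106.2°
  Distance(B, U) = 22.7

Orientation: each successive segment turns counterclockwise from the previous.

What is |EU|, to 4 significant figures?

33.20

∠WAB = 83.4° gives AB at -124.2° from the x-axis; with |AB| = 25.8, B = (-24.06, -14.29). ∠ABU = 106.2° gives BU at -50.40° from the x-axis; with |BU| = 22.7, U = (-9.595, -31.79). Then |EU| = |U − E| = 33.20.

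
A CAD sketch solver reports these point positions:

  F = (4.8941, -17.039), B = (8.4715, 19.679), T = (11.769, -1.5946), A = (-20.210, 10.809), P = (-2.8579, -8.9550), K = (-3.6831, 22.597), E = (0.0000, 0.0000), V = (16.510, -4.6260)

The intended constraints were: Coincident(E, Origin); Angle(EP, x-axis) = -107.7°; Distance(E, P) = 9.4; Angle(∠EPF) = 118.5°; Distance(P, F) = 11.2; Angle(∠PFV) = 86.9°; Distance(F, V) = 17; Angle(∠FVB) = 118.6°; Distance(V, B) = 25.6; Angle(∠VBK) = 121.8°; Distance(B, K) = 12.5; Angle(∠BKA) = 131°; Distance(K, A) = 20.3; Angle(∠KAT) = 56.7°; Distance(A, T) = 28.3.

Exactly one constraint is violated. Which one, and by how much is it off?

Distance(A, T) = 28.3 — off by 6.00.

E = (0.00, 0.00) ✓; EP at -107.7° ✓; |EP| = 9.400 ✓; ∠EPF = 118.5° ✓; |PF| = 11.20 ✓; ∠PFV = 86.90° ✓; |FV| = 17.00 ✓; ∠FVB = 118.6° ✓; |VB| = 25.60 ✓; ∠VBK = 121.8° ✓; |BK| = 12.50 ✓; ∠BKA = 131.0° ✓; |KA| = 20.30 ✓; ∠KAT = 56.70° ✓; |AT| = 34.30 ✗.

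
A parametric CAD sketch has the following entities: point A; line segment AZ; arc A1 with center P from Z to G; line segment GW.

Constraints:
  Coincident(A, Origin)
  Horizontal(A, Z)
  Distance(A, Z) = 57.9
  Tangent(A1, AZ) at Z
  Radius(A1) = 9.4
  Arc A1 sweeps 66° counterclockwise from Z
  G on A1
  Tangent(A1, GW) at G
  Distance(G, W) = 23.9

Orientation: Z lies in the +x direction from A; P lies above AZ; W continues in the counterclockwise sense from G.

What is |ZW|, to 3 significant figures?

33.0

A is at the origin; AZ is horizontal with |AZ| = 57.9 and Z on the +x side, so Z = (57.9, 0.00). Tangency of A1 to AZ means the radius PZ is perpendicular to AZ, so P = Z + (0, 9.4) = (57.9, 9.40). On A1, Z sits at bearing -90° from P; a 66° counterclockwise sweep puts G at bearing -24°, so G = P + 9.4·(cos -24°, sin -24°) = (66.5, 5.58). The tangent condition forces PG to be normal to GW, so GW runs along (−sin -24°, cos -24°); with |GW| = 23.9, W = (76.2, 27.4). Then |ZW| = |W − Z| = 33.0.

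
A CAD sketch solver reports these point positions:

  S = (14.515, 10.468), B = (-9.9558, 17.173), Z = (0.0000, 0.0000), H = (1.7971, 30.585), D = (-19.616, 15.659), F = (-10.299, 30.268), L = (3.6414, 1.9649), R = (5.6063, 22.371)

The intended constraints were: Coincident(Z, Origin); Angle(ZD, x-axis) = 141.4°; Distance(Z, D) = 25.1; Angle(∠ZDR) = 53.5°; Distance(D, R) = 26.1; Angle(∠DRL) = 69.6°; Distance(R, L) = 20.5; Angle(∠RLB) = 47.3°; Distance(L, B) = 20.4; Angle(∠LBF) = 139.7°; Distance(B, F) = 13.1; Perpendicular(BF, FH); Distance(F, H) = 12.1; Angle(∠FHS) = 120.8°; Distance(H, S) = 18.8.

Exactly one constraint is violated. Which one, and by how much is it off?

Distance(H, S) = 18.8 — off by 5.00.

Z = (0.00, 0.00) ✓; ZD at 141.4° ✓; |ZD| = 25.10 ✓; ∠ZDR = 53.50° ✓; |DR| = 26.10 ✓; ∠DRL = 69.60° ✓; |RL| = 20.50 ✓; ∠RLB = 47.30° ✓; |LB| = 20.40 ✓; ∠LBF = 139.7° ✓; |BF| = 13.10 ✓; ∠(BF, FH) = 90.00° ✓; |FH| = 12.10 ✓; ∠FHS = 120.8° ✓; |HS| = 23.80 ✗.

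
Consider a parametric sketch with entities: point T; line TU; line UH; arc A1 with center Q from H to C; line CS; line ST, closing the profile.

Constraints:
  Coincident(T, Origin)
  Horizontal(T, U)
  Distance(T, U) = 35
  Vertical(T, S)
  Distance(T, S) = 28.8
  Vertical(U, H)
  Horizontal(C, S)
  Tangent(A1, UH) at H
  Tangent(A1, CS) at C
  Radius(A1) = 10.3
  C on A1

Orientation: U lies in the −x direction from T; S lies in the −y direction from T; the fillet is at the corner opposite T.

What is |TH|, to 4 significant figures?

39.59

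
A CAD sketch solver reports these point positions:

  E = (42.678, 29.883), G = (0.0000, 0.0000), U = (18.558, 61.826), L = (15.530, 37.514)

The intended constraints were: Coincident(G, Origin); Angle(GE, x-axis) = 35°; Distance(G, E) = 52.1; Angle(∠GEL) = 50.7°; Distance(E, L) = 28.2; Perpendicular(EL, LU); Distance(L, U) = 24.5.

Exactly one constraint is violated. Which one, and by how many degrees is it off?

Perpendicular(EL, LU) — off by 8.60°.

G = (0.00, 0.00) ✓; GE at 35.00° ✓; |GE| = 52.10 ✓; ∠GEL = 50.70° ✓; |EL| = 28.20 ✓; ∠(EL, LU) = 81.40° ✗; |LU| = 24.50 ✓.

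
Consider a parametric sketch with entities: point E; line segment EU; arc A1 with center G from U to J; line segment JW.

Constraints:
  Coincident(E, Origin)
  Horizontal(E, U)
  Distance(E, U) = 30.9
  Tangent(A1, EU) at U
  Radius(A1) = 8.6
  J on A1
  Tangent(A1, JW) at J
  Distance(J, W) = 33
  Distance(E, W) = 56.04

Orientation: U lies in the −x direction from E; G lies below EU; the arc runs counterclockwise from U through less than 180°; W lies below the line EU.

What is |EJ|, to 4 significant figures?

40.55

Checks: |GJ| = 8.600 ✓; ∠(GJ, JW) = 90.00° ✓; |JW| = 33.00 ✓; |EW| = 56.04 ✓.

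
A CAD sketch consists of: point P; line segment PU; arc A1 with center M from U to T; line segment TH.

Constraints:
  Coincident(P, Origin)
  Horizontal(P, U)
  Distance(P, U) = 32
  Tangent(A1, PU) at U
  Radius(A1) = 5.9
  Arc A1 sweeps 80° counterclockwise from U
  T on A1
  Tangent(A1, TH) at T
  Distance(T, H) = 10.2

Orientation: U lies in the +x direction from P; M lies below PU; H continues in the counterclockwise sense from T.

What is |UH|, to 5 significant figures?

16.736

P is at the origin; P and U share the same y with |PU| = 32.0 and U on the +x side, so U = (32.000, 0.0000). The tangent condition forces MU to be normal to PU, so M = U + (0, -5.9) = (32.000, -5.9000). On A1, U sits at bearing 90° from M; an 80° counterclockwise sweep puts T at bearing 170°, so T = M + 5.9·(cos 170°, sin 170°) = (26.190, -4.8755). Tangency of A1 to TH means the radius MT is perpendicular to TH, so TH runs along (−sin 170°, cos 170°); with |TH| = 10.2, H = (24.418, -14.921). Then |UH| = |H − U| = 16.736.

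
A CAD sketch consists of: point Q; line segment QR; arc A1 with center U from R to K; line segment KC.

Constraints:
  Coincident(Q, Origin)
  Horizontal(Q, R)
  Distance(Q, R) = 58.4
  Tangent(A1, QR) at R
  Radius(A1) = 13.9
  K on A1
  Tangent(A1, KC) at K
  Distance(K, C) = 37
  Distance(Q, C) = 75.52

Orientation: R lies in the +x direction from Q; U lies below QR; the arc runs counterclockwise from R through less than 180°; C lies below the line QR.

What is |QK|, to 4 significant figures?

48.08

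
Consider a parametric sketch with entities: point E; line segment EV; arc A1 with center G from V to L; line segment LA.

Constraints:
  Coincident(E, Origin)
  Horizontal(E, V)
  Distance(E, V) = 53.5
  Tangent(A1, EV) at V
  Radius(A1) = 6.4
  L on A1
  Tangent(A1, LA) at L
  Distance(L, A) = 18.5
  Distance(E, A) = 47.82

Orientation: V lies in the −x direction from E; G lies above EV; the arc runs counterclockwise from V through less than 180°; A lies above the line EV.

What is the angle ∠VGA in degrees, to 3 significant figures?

145°

Checks: ∠(GV, VE) = 90.00° ✓; |GV| = 6.400 ✓; |GL| = 6.400 ✓; ∠(GL, LA) = 90.00° ✓; |LA| = 18.50 ✓; |EA| = 47.82 ✓.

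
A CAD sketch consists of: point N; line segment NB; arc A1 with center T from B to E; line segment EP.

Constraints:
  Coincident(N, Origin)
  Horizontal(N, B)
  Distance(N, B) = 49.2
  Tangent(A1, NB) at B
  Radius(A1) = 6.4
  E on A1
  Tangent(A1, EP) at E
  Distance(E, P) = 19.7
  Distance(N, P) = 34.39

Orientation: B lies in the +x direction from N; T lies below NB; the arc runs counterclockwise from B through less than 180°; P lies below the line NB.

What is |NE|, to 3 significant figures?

44.8

N is at the origin; NB is horizontal with |NB| = 49.2 and B on the +x side, so B = (49.2, 0.00). The tangent condition forces TB to be normal to NB, so T = B + (0, -6.4) = (49.2, -6.40). Since TE ⟂ EP (tangency), |TP| = √(6.4² + 19.7²) = 20.7 regardless of where E sits on A1. So P lies on both circle(N, 34.39) and circle(T, 20.7); the below-NB intersection is P = (30.6, -15.6). E is the foot of the tangent from P: E = (44.7, -1.83).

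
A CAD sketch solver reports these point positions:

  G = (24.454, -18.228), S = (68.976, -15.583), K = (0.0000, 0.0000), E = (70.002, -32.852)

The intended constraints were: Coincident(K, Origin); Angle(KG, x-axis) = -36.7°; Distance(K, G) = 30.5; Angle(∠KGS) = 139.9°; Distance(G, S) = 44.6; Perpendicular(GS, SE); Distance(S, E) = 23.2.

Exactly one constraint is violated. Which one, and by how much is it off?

Distance(S, E) = 23.2 — off by 5.90.

K = (0.00, 0.00) ✓; KG at -36.70° ✓; |KG| = 30.50 ✓; ∠KGS = 139.9° ✓; |GS| = 44.60 ✓; ∠(GS, SE) = 90.00° ✓; |SE| = 17.30 ✗.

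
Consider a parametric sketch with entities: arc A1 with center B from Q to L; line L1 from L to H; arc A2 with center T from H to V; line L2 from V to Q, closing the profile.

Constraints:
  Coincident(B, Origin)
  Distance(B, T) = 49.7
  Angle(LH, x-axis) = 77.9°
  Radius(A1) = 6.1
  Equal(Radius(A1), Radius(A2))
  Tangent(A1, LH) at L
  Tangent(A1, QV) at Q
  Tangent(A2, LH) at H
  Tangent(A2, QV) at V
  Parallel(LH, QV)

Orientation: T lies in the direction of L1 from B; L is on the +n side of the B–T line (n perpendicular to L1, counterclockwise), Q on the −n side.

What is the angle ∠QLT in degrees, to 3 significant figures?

83.0°

The slot axis is L1's direction at 77.9°, so u = (cos 77.9°, sin 77.9°) = (0.210, 0.978) and n = (−sin 77.9°, cos 77.9°) = (-0.978, 0.210). B is at the origin and T lies 49.7 along u from B, so T = 49.7·u = (10.4, 48.6). Tangency of A1 to both parallel lines with radius 6.1 puts L and Q at B ± 6.1·n: L = (-5.96, 1.28), Q = (5.96, -1.28). Then cos ∠QLT = LQ·LT / (|LQ||LT|), giving 83.0°.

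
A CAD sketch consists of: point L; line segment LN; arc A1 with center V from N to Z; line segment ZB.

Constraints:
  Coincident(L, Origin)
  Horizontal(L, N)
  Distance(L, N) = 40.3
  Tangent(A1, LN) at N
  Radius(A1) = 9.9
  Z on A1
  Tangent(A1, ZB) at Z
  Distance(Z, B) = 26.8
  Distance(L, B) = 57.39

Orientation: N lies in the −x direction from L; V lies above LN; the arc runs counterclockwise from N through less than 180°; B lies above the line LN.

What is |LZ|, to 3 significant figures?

34.4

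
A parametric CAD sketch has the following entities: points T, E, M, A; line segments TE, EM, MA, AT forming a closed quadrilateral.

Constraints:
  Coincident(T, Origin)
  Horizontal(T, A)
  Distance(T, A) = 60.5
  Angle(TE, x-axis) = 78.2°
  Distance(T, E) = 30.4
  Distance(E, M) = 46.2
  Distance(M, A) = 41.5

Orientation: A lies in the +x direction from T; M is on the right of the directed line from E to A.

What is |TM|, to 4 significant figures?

25.50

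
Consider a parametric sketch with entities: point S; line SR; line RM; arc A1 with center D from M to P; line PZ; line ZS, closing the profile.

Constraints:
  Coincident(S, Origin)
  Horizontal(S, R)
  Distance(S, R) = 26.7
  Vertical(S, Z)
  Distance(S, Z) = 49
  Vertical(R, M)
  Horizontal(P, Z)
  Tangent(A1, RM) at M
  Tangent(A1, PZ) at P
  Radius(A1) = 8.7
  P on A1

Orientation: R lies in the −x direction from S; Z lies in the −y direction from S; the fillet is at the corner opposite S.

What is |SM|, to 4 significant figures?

48.34

S is at the origin; SR is horizontal with |SR| = 26.7 and R on the −x side, so R = (-26.70, 0.000). SZ is vertical with |SZ| = 49.0 and Z on the −y side, so Z = (0.000, -49.00). The virtual corner opposite S is at (-26.70, -49.00). Since A1 is tangent to RM there, DM ⟂ RM and the tangent condition forces DP to be normal to PZ, with radius 8.7, so the center D sits 8.7 in from both sides at D = (-18.00, -40.30). That places the tangent points at M = (-26.70, -40.30) on RM and P = (-18.00, -49.00) on PZ. Then |SM| = |M − S| = 48.34.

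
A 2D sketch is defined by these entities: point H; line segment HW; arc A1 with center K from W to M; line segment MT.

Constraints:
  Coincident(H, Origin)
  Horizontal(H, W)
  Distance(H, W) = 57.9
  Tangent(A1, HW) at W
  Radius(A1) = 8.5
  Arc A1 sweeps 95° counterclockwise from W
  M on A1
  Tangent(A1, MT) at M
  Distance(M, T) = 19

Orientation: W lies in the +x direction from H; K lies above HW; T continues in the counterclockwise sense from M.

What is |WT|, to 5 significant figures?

28.980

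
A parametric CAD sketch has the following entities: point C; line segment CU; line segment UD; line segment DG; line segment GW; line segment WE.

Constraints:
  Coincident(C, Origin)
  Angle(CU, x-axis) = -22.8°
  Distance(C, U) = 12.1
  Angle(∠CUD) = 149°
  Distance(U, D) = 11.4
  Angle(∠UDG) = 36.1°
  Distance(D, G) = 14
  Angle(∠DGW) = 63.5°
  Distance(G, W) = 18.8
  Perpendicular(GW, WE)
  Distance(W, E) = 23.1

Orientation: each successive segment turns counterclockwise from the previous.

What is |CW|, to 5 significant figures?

18.071

∠UDG = 36.1° gives DG at 152.10° from the x-axis; with |DG| = 14.0, G = (10.065, 3.4880). ∠DGW = 63.5° gives GW at -91.400° from the x-axis; with |GW| = 18.8, W = (9.6059, -15.306). Then |CW| = |W − C| = 18.071.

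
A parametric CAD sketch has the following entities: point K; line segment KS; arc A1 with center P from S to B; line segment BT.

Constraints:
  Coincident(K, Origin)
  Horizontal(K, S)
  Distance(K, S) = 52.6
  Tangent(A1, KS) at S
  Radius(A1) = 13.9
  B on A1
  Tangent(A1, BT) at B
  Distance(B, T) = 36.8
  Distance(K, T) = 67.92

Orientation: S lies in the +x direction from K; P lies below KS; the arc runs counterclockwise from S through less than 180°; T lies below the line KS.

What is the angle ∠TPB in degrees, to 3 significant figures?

69.3°

K is at the origin; KS is horizontal with |KS| = 52.6 and S on the +x side, so S = (52.6, 0.00). A1 meets KS tangentially, so PS is at right angles to KS, so P = S + (0, -13.9) = (52.6, -13.9). Since PB ⟂ BT (tangency), |PT| = √(13.9² + 36.8²) = 39.3 regardless of where B sits on A1. So T lies on both circle(K, 67.92) and circle(P, 39.3); the below-KS intersection is T = (43.5, -52.2). B is the foot of the tangent from T: B = (38.8, -15.7).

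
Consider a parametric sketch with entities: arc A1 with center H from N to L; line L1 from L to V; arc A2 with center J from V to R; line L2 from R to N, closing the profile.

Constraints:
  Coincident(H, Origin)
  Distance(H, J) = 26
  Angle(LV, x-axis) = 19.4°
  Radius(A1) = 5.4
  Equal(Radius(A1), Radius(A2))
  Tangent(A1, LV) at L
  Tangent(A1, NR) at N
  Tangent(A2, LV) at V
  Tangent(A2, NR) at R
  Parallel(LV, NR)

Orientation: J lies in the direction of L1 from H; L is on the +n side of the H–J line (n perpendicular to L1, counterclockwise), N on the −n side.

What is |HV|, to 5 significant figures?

26.555

The slot axis is L1's direction at 19.4°, so u = (cos 19.4°, sin 19.4°) = (0.94322, 0.33216) and n = (−sin 19.4°, cos 19.4°) = (-0.33216, 0.94322). H is at the origin and J lies 26.0 along u from H, so J = 26.0·u = (24.524, 8.6362). Tangency of A1 to both parallel lines with radius 5.4 puts L and N at H ± 5.4·n: L = (-1.7937, 5.0934), N = (1.7937, -5.0934). Equal radii place V and R the same way about J: V = J + 5.4·n = (22.730, 13.730), R = J − 5.4·n = (26.317, 3.5428). Then |HV| = |V − H| = 26.555.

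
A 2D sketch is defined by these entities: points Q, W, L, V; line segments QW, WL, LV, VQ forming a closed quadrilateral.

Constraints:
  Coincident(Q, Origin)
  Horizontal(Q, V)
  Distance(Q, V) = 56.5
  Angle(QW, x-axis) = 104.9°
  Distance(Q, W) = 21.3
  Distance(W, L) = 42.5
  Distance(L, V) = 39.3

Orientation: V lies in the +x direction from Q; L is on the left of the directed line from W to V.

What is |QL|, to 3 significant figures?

48.2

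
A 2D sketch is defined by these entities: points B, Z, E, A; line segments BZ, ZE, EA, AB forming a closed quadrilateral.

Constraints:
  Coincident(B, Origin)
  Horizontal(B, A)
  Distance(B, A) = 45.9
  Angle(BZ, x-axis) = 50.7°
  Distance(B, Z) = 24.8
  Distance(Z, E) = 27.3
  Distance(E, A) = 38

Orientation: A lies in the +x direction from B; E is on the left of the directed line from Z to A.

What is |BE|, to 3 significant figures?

51.9

Checks: |ZE| = 27.30 ✓; |EA| = 38.00 ✓.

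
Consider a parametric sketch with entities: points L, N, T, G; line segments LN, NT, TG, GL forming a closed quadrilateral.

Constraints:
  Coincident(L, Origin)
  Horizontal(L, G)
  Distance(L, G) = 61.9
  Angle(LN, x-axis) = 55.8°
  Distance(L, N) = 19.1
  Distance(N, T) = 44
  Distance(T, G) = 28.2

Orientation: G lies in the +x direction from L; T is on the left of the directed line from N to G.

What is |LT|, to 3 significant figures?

59.7

L is at the origin; L and G share the same y with |LG| = 61.9 and G in +x, so G = (61.9, 0). LN runs at 55.8° with |LN| = 19.1, so N = (10.7, 15.8). T is determined by |NT| = 44.0 and |TG| = 28.2 together: it lies at the intersection of circle(N, 44.0) and circle(G, 28.2). With |NG| = 53.5, the foot of the radical line on NG is 37.4 from N and the perpendicular offset is √(44.0² − 37.4²) = 23.1. Taking the left-of-NG solution: T = (53.3, 26.9).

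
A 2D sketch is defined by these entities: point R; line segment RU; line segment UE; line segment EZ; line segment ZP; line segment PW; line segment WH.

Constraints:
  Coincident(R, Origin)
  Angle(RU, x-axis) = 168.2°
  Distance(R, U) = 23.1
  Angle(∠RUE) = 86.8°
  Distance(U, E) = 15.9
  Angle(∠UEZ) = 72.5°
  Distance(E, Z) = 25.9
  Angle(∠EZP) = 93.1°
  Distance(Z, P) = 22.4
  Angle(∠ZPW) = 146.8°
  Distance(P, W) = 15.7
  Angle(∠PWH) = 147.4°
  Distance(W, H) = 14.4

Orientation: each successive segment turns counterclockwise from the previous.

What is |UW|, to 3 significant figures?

25.3

R is at the origin; RU runs at 168.2° with length 23.1, so U = (-22.6, 4.72). ∠RUE = 86.8° gives UE at -98.6° from the x-axis; with |UE| = 15.9, E = (-25.0, -11.0). ∠UEZ = 72.5° gives EZ at 8.90° from the x-axis; with |EZ| = 25.9, Z = (0.599, -6.99). ∠EZP = 93.1° gives ZP at 95.8° from the x-axis; with |ZP| = 22.4, P = (-1.66, 15.3). ∠ZPW = 146.8° gives PW at 129° from the x-axis; with |PW| = 15.7, W = (-11.5, 27.5). Then |UW| = |W − U| = 25.3.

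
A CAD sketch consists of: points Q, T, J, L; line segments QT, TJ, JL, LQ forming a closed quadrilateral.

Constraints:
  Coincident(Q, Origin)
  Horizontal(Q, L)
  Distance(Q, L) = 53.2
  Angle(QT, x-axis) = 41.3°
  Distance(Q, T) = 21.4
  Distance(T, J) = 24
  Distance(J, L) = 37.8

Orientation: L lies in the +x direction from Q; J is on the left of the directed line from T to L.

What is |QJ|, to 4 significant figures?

45.35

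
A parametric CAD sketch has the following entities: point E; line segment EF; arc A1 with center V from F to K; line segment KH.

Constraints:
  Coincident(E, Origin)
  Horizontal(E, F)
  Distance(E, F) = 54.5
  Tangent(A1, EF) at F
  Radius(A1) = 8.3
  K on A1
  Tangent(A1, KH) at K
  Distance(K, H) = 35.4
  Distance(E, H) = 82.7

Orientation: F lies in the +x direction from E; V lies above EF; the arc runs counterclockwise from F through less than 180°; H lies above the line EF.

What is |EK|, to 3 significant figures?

62.7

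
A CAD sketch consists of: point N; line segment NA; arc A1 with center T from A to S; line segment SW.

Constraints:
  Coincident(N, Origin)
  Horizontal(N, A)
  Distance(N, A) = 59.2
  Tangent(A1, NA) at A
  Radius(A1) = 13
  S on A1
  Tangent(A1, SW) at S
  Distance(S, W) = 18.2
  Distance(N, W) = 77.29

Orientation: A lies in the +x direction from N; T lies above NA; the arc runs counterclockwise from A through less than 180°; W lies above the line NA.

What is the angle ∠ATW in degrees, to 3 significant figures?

151°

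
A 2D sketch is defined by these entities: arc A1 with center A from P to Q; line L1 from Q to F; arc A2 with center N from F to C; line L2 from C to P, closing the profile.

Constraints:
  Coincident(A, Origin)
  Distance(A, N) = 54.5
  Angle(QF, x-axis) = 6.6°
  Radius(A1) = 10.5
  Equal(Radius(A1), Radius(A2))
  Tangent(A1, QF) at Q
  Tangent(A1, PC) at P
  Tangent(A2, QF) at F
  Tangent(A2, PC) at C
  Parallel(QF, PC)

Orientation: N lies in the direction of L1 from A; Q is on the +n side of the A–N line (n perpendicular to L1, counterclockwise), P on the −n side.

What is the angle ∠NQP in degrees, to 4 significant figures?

79.09°

The slot axis is L1's direction at 6.6°, so u = (cos 6.6°, sin 6.6°) = (0.9934, 0.1149) and n = (−sin 6.6°, cos 6.6°) = (-0.1149, 0.9934). A is at the origin and N lies 54.5 along u from A, so N = 54.5·u = (54.14, 6.264). Tangency of A1 to both parallel lines with radius 10.5 puts Q and P at A ± 10.5·n: Q = (-1.207, 10.43), P = (1.207, -10.43). Then cos ∠NQP = QN·QP / (|QN||QP|), giving 79.09°.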